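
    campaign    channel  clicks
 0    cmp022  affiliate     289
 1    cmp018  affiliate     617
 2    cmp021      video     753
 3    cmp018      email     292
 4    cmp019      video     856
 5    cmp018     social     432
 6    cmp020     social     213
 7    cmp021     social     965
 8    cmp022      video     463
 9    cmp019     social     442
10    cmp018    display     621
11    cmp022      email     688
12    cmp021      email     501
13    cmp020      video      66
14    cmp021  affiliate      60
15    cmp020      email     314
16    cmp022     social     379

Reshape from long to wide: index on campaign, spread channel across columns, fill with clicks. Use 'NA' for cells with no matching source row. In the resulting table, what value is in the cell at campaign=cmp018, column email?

292

The long row with campaign=cmp018, channel=email has clicks=292.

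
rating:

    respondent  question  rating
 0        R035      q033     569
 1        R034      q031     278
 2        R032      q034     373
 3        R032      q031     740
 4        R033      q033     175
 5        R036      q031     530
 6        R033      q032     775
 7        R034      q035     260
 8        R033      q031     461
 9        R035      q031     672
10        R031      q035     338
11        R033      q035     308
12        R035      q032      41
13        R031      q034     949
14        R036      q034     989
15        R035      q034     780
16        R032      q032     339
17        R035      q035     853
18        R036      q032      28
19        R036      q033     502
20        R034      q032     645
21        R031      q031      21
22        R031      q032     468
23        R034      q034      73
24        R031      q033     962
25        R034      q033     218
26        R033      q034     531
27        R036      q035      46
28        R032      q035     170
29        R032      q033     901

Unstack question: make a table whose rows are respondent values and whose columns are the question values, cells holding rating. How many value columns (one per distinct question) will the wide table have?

5

5 distinct question values: q031, q032, q033, q034, q035.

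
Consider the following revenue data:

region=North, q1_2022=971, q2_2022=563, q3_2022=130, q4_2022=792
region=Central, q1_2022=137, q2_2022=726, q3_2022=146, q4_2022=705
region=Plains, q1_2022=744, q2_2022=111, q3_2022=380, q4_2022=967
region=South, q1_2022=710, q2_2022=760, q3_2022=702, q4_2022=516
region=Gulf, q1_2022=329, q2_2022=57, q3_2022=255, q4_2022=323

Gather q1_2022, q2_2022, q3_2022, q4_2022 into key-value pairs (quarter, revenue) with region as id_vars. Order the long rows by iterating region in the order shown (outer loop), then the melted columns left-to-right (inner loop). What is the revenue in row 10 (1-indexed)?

20 rows total (5 × 4). Row 10: index ⌊(10-1)/4⌋ = 2 into region → Plains; (10-1) mod 4 = 1 into the melted columns → q2_2022.
So row 10 is (Plains, q2_2022, 111); revenue = 111.

111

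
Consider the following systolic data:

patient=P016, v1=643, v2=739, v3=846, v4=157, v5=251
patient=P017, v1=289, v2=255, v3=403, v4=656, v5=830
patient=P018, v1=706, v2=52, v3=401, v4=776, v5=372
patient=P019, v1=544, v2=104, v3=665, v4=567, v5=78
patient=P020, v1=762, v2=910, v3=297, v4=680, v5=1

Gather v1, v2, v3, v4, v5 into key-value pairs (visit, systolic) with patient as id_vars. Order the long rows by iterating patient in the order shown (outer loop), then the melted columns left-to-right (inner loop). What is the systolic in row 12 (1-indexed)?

25 rows total (5 × 5). Row 12: index ⌊(12-1)/5⌋ = 2 into patient → P018; (12-1) mod 5 = 1 into the melted columns → v2.
So row 12 is (P018, v2, 52); systolic = 52.

52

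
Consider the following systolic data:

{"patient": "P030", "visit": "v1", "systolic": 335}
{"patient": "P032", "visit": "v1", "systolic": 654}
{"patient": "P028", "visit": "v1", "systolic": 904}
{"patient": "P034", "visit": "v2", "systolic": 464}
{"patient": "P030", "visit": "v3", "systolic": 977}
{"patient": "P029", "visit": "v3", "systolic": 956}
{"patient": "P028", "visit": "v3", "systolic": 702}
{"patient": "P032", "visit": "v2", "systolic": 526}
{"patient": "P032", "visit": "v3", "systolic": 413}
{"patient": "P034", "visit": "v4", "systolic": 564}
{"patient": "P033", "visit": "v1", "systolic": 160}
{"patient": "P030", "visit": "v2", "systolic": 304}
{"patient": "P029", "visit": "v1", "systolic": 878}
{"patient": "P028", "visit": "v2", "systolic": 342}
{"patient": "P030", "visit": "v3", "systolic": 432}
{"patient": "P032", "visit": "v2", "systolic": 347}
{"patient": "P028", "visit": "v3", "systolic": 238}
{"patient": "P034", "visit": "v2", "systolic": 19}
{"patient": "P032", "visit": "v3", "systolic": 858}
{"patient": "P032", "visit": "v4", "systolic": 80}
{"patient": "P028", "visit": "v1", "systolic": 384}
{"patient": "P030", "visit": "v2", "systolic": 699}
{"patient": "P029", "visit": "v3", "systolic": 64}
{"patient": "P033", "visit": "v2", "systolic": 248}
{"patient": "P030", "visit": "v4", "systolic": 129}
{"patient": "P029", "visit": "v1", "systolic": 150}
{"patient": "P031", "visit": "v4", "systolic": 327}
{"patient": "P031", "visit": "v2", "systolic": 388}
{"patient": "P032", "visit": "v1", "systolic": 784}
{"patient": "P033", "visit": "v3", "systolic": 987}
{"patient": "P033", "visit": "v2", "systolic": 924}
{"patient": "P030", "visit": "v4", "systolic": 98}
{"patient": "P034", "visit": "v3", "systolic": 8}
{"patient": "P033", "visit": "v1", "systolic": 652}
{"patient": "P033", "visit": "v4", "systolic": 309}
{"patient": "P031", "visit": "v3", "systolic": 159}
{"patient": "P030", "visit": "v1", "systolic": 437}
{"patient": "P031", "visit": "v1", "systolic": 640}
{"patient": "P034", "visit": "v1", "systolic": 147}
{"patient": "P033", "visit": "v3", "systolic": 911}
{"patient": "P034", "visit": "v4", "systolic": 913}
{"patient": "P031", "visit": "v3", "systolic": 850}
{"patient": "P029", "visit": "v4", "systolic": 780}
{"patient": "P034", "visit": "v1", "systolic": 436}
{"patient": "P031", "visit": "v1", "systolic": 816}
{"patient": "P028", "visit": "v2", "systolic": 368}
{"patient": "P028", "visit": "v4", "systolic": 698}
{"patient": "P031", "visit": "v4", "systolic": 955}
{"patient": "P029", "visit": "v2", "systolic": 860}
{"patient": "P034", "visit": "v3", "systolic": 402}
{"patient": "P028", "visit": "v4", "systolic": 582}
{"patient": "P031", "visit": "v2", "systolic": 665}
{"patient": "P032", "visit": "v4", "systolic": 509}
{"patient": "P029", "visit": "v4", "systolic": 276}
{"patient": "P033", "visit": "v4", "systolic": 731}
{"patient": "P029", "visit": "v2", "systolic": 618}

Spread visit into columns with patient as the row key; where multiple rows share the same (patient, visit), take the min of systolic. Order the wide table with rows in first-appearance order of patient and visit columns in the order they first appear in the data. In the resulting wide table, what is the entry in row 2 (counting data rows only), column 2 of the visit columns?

347

With rows in first-appearance order of patient, row 2 is patient=P032. visit columns in first-appearance order: v1, v2, v3, v4; column 2 is v2.
Long rows with patient=P032, visit=v2: min(526, 347) = 347.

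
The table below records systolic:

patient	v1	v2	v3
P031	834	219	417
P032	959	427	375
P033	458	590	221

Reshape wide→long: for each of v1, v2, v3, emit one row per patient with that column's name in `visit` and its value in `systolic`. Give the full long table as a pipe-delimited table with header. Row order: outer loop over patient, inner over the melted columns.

| patient | visit | systolic |
| P031 | v1 | 834 |
| P031 | v2 | 219 |
| P031 | v3 | 417 |
| P032 | v1 | 959 |
| P032 | v2 | 427 |
| P032 | v3 | 375 |
| P033 | v1 | 458 |
| P033 | v2 | 590 |
| P033 | v3 | 221 |

Each (patient, column) pair becomes one row: 3 × 3 = 9 rows.
For example, (P031, v1) → systolic=834.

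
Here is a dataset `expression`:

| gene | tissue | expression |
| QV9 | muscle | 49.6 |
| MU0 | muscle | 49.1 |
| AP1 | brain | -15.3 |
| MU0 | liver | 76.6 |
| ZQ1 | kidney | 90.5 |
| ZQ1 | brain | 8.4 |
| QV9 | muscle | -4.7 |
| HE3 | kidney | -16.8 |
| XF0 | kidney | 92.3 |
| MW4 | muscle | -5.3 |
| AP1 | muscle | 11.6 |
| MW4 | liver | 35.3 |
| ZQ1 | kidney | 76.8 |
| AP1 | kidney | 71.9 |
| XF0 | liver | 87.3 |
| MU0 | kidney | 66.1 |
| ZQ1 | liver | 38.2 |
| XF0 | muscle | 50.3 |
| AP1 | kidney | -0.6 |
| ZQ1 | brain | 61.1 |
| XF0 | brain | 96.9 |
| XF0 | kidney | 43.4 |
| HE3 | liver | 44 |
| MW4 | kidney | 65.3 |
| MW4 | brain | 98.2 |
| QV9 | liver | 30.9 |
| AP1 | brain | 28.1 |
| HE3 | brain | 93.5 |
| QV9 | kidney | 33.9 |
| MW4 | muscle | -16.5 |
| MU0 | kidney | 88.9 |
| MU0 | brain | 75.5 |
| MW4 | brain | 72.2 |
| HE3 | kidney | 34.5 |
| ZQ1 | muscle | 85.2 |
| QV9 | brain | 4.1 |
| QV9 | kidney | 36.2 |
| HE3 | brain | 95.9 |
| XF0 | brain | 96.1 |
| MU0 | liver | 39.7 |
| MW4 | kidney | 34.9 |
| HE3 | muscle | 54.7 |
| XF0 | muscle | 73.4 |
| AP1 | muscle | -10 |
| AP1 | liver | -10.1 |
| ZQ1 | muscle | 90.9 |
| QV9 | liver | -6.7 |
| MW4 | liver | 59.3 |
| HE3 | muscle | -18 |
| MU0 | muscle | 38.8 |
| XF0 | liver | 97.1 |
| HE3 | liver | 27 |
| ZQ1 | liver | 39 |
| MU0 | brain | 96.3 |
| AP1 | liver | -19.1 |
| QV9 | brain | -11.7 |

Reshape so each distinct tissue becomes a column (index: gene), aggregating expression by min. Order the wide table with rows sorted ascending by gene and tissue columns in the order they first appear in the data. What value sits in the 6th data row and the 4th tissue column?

With rows sorted ascending by gene, row 6 is gene=XF0. tissue columns in first-appearance order: muscle, brain, liver, kidney; column 4 is kidney.
Long rows with gene=XF0, tissue=kidney: min(92.3, 43.4) = 43.4.

43.4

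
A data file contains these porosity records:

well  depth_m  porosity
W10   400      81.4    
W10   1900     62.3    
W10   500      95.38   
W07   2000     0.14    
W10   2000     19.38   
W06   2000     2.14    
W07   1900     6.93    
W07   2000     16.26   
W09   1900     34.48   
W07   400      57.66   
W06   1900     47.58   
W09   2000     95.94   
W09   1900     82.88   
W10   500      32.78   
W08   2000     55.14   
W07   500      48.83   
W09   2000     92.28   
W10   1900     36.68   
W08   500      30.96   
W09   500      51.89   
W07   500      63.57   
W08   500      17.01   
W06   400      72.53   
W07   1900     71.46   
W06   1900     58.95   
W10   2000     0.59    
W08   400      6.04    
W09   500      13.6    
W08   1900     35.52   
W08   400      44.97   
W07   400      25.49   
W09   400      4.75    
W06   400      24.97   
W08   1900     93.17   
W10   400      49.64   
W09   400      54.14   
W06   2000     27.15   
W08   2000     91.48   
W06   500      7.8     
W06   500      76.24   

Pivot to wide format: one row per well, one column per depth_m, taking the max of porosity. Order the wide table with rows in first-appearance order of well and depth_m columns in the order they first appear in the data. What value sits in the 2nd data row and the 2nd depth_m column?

With rows in first-appearance order of well, row 2 is well=W07. depth_m columns in first-appearance order: 400, 1900, 500, 2000; column 2 is 1900.
Long rows with well=W07, depth_m=1900: max(6.93, 71.46) = 71.46.

71.46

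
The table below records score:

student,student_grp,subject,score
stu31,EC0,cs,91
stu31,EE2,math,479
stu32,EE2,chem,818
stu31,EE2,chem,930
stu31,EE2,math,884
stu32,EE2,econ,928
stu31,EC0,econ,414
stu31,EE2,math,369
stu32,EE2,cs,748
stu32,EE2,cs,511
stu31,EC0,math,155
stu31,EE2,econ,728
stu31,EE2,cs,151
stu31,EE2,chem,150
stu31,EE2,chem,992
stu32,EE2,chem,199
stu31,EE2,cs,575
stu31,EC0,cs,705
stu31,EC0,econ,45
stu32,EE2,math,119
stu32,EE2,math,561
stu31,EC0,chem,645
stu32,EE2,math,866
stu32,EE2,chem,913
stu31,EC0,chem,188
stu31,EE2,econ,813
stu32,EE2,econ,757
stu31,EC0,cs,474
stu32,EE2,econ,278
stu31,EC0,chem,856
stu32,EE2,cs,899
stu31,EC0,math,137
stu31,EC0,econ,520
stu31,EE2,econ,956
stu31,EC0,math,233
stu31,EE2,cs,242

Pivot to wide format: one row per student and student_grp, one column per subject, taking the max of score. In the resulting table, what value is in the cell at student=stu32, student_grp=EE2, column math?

866

Rows with student=stu32, student_grp=EE2 and subject=math: score values are 119, 561, 866.
max(119, 561, 866) = 866.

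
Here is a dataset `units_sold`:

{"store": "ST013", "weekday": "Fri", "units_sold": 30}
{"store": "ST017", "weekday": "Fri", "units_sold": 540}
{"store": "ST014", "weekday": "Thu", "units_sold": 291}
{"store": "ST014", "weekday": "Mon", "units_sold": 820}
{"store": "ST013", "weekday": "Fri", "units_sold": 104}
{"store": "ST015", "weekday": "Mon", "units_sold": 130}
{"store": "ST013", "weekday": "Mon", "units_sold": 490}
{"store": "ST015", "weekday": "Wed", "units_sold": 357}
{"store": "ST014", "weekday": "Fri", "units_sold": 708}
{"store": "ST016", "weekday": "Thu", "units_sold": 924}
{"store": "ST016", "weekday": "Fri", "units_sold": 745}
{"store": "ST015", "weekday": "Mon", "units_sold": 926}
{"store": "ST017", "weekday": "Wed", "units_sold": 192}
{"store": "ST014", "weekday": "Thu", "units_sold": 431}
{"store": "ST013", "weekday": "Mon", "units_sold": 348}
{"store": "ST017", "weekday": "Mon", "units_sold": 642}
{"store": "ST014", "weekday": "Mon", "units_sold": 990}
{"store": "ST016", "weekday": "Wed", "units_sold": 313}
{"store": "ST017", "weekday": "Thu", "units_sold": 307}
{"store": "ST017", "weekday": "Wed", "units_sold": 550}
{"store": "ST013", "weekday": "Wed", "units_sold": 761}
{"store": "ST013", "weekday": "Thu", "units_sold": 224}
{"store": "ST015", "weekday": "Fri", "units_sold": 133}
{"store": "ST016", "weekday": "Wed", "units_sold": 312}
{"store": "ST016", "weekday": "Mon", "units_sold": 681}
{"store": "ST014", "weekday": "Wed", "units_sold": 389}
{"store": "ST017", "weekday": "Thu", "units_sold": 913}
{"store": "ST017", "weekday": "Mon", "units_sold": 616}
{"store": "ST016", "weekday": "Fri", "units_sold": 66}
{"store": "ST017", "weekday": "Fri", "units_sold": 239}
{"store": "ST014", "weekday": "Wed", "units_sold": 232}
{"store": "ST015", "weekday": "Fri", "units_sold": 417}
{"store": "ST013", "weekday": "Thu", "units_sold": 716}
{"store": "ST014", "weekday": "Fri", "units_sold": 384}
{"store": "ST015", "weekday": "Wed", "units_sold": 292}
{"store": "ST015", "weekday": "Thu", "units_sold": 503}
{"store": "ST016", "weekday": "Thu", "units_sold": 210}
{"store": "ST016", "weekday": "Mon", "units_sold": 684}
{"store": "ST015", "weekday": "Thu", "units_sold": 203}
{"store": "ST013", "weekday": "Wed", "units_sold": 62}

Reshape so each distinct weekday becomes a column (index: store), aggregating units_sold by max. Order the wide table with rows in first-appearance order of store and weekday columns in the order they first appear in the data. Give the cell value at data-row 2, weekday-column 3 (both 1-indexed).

642

With rows in first-appearance order of store, row 2 is store=ST017. weekday columns in first-appearance order: Fri, Thu, Mon, Wed; column 3 is Mon.
Long rows with store=ST017, weekday=Mon: max(642, 616) = 642.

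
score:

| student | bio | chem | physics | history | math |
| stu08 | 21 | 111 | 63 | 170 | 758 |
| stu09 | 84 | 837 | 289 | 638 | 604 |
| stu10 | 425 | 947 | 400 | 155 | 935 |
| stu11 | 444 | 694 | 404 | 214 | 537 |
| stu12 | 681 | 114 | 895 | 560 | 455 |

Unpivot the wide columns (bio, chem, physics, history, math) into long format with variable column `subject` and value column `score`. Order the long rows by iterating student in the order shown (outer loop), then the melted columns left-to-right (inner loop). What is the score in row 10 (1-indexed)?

604

25 rows total (5 × 5). Row 10: index ⌊(10-1)/5⌋ = 1 into student → stu09; (10-1) mod 5 = 4 into the melted columns → math.
So row 10 is (stu09, math, 604); score = 604.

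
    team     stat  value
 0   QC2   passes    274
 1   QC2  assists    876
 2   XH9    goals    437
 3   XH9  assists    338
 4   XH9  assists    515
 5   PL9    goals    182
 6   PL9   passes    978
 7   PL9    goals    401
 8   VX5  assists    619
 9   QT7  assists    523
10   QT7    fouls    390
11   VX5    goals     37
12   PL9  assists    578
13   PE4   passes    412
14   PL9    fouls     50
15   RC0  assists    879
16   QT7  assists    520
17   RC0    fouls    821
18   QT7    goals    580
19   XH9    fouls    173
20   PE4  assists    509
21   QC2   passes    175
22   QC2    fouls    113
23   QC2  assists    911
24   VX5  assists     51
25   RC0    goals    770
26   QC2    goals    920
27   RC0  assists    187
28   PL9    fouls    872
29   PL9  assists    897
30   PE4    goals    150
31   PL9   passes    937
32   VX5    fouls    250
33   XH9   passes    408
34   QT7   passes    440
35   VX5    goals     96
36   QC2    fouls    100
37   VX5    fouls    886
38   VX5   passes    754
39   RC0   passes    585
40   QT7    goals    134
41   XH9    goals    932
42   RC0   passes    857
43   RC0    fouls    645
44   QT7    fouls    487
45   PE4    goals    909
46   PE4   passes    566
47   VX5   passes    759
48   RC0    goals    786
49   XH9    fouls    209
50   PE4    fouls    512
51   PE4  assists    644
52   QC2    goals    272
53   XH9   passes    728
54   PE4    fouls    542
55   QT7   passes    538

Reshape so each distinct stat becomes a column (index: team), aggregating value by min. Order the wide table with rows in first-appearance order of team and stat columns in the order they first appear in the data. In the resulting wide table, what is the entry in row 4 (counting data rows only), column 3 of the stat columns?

37

With rows in first-appearance order of team, row 4 is team=VX5. stat columns in first-appearance order: passes, assists, goals, fouls; column 3 is goals.
Long rows with team=VX5, stat=goals: min(37, 96) = 37.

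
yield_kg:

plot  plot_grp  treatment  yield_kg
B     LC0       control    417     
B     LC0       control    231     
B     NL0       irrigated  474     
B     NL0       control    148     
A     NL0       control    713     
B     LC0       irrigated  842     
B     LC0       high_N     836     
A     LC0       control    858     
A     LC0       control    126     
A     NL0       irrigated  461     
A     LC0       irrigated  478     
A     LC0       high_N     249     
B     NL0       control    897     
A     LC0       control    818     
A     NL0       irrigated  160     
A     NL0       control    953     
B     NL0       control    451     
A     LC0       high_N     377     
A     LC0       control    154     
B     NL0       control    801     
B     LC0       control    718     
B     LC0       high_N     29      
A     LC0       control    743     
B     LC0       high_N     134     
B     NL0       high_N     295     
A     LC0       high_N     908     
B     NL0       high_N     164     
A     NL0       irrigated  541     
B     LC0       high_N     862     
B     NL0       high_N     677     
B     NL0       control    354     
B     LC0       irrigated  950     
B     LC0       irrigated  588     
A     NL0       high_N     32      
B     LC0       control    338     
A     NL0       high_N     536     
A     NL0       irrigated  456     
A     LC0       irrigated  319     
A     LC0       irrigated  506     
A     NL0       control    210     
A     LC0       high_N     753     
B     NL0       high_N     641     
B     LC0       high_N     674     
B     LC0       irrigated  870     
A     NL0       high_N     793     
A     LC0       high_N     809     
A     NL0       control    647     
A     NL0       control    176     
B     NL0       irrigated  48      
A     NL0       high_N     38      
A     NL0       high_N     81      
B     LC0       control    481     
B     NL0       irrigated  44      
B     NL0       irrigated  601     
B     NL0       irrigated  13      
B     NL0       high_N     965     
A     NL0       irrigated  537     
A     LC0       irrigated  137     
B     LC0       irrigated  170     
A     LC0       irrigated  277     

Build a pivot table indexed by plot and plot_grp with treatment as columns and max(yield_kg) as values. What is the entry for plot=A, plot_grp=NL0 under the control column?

953

Rows with plot=A, plot_grp=NL0 and treatment=control: yield_kg values are 713, 953, 210, 647, 176.
max(713, 953, 210, 647, 176) = 953.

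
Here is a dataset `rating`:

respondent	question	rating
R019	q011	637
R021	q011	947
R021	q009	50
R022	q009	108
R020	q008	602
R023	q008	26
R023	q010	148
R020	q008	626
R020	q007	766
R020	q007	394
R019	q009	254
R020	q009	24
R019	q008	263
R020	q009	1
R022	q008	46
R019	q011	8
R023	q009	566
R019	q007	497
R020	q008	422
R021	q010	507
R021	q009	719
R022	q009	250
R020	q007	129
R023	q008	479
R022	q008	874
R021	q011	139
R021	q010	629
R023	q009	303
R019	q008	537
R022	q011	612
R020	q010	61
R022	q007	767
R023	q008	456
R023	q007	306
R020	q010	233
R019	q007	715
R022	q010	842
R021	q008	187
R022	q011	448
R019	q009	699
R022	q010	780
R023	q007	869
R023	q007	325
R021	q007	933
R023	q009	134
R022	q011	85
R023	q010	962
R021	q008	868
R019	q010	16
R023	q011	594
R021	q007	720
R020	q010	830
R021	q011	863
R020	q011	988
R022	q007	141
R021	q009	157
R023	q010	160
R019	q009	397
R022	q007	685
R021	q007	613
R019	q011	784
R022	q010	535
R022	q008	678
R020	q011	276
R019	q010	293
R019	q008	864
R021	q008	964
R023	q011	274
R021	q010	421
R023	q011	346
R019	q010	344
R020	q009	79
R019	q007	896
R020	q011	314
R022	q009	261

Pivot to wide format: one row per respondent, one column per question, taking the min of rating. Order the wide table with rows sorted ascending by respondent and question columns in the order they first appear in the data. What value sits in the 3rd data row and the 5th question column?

With rows sorted ascending by respondent, row 3 is respondent=R021. question columns in first-appearance order: q011, q009, q008, q010, q007; column 5 is q007.
Long rows with respondent=R021, question=q007: min(933, 720, 613) = 613.

613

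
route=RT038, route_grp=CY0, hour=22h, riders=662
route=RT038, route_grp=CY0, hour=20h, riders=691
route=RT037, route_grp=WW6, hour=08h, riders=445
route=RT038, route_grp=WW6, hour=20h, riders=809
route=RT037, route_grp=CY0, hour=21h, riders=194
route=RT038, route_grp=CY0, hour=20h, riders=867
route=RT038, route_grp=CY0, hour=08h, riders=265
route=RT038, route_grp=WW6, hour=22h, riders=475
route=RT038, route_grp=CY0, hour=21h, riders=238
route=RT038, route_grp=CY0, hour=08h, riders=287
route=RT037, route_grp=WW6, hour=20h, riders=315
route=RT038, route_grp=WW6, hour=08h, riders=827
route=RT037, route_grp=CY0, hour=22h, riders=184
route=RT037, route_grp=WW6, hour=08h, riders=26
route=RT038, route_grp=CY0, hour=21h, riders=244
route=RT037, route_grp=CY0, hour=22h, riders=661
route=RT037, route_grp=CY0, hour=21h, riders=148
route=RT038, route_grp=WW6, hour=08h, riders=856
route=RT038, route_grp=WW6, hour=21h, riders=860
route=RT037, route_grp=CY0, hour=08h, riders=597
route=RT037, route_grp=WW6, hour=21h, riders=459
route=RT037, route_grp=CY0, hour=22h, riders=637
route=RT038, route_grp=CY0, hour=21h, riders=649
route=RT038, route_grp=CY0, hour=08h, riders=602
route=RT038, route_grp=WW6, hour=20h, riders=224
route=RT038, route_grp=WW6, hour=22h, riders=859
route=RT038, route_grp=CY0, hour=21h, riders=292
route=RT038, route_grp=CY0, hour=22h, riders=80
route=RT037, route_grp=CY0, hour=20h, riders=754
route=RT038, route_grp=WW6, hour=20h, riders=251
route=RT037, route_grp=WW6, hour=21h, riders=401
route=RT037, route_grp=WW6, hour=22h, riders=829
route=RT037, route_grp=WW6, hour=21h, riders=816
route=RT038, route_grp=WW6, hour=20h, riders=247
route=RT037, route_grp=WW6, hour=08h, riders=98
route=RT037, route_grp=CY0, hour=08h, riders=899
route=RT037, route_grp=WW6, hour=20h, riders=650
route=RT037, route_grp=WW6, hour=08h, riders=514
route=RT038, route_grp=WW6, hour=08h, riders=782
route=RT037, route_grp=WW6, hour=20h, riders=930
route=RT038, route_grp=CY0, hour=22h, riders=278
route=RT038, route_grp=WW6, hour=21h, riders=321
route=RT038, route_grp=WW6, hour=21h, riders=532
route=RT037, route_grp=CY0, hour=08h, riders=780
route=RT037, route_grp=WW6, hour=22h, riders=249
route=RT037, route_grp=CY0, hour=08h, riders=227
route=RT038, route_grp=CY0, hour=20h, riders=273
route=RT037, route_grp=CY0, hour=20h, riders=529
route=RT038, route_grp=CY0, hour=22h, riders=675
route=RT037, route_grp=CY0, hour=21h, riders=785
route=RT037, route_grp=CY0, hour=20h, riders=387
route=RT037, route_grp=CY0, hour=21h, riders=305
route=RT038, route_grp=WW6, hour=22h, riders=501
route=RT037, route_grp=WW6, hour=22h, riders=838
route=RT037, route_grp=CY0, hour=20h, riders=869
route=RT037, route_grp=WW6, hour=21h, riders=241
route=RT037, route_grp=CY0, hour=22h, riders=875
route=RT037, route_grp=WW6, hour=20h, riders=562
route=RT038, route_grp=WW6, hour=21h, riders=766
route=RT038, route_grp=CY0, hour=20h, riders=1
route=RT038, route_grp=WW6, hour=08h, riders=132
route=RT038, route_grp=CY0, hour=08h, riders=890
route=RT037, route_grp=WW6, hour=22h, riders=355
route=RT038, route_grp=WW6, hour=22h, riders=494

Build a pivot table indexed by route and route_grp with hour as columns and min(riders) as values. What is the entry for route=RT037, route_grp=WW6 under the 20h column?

315

Rows with route=RT037, route_grp=WW6 and hour=20h: riders values are 315, 650, 930, 562.
min(315, 650, 930, 562) = 315.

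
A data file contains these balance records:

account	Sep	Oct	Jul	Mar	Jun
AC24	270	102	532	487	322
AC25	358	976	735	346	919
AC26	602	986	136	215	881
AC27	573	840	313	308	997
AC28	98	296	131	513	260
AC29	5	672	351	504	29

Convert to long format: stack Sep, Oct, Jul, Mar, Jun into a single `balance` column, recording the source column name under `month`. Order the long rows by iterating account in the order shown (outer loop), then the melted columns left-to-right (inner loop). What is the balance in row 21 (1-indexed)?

30 rows total (6 × 5). Row 21: index ⌊(21-1)/5⌋ = 4 into account → AC28; (21-1) mod 5 = 0 into the melted columns → Sep.
So row 21 is (AC28, Sep, 98); balance = 98.

98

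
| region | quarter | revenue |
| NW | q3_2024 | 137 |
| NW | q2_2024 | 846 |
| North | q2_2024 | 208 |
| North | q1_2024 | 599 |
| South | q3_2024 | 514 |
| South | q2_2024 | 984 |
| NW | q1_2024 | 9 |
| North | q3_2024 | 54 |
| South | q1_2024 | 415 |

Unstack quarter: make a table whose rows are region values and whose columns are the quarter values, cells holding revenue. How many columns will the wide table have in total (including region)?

1 column for region plus 3 distinct quarter values → 4 columns.

4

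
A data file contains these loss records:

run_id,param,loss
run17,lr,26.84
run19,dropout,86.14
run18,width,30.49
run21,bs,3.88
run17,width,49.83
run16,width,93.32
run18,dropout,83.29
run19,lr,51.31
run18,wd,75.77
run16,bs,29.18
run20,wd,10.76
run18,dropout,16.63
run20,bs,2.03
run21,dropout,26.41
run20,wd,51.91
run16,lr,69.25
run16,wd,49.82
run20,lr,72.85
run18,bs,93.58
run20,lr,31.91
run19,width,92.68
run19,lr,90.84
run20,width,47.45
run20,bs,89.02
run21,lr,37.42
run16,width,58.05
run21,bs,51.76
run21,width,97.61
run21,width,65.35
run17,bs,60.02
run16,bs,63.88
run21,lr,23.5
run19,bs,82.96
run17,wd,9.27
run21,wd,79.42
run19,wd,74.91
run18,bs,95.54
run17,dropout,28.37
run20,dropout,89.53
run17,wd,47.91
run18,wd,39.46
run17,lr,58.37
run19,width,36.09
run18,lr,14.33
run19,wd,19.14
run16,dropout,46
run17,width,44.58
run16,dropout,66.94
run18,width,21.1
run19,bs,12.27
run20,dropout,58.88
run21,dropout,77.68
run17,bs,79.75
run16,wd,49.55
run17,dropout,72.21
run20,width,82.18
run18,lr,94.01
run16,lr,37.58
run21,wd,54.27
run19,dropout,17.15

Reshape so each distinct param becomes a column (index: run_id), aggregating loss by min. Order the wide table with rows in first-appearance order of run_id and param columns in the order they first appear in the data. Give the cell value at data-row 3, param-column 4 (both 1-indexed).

93.58

With rows in first-appearance order of run_id, row 3 is run_id=run18. param columns in first-appearance order: lr, dropout, width, bs, wd; column 4 is bs.
Long rows with run_id=run18, param=bs: min(93.58, 95.54) = 93.58.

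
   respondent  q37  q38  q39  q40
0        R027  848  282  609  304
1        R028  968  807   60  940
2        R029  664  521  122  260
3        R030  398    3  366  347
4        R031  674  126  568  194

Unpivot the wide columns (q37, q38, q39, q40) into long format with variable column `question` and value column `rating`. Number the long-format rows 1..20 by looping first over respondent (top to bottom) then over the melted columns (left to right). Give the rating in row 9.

664

20 rows total (5 × 4). Row 9: index ⌊(9-1)/4⌋ = 2 into respondent → R029; (9-1) mod 4 = 0 into the melted columns → q37.
So row 9 is (R029, q37, 664); rating = 664.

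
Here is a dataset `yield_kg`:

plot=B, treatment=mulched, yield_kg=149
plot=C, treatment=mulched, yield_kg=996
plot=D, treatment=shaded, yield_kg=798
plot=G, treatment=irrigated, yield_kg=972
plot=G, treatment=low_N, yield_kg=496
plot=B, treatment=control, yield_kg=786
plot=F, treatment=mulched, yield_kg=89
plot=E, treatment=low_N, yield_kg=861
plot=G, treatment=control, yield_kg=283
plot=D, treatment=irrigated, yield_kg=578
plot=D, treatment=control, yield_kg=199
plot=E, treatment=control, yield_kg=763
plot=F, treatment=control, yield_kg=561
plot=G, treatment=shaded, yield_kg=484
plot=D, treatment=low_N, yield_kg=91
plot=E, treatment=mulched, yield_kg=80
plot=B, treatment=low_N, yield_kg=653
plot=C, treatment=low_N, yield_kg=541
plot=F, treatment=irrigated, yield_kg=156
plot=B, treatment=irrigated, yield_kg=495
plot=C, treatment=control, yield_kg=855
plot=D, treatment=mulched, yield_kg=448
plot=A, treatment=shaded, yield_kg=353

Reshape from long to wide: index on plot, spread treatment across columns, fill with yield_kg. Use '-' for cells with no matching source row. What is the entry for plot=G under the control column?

The long row with plot=G, treatment=control has yield_kg=283.

283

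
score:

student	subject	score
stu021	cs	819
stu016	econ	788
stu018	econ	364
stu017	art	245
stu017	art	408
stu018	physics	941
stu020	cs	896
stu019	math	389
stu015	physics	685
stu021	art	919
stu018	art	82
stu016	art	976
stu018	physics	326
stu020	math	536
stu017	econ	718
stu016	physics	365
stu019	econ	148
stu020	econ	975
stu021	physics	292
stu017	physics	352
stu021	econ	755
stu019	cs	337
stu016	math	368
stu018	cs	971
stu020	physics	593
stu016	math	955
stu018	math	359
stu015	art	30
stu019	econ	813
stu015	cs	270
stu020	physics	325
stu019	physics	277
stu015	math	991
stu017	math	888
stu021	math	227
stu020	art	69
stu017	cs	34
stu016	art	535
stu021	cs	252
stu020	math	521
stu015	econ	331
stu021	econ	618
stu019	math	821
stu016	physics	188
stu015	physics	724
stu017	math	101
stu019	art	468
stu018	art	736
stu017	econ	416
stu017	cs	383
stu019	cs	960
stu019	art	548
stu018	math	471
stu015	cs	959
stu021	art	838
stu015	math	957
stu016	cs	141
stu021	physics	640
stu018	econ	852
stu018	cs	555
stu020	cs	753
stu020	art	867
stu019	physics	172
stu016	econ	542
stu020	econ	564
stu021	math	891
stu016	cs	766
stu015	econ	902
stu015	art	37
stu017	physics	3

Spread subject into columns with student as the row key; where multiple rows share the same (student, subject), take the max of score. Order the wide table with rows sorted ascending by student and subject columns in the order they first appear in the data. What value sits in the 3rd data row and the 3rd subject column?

With rows sorted ascending by student, row 3 is student=stu017. subject columns in first-appearance order: cs, econ, art, physics, math; column 3 is art.
Long rows with student=stu017, subject=art: max(245, 408) = 408.

408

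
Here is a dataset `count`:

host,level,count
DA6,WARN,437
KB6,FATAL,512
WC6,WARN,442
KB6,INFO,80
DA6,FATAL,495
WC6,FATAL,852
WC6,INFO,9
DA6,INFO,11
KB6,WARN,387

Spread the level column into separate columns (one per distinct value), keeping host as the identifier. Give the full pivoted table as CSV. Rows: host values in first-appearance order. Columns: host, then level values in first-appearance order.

Columns: host plus the 3 distinct level values (WARN, FATAL, INFO).
For example, row DA6 column WARN takes count=437 from the long row (DA6, WARN).

host,WARN,FATAL,INFO
DA6,437,495,11
KB6,387,512,80
WC6,442,852,9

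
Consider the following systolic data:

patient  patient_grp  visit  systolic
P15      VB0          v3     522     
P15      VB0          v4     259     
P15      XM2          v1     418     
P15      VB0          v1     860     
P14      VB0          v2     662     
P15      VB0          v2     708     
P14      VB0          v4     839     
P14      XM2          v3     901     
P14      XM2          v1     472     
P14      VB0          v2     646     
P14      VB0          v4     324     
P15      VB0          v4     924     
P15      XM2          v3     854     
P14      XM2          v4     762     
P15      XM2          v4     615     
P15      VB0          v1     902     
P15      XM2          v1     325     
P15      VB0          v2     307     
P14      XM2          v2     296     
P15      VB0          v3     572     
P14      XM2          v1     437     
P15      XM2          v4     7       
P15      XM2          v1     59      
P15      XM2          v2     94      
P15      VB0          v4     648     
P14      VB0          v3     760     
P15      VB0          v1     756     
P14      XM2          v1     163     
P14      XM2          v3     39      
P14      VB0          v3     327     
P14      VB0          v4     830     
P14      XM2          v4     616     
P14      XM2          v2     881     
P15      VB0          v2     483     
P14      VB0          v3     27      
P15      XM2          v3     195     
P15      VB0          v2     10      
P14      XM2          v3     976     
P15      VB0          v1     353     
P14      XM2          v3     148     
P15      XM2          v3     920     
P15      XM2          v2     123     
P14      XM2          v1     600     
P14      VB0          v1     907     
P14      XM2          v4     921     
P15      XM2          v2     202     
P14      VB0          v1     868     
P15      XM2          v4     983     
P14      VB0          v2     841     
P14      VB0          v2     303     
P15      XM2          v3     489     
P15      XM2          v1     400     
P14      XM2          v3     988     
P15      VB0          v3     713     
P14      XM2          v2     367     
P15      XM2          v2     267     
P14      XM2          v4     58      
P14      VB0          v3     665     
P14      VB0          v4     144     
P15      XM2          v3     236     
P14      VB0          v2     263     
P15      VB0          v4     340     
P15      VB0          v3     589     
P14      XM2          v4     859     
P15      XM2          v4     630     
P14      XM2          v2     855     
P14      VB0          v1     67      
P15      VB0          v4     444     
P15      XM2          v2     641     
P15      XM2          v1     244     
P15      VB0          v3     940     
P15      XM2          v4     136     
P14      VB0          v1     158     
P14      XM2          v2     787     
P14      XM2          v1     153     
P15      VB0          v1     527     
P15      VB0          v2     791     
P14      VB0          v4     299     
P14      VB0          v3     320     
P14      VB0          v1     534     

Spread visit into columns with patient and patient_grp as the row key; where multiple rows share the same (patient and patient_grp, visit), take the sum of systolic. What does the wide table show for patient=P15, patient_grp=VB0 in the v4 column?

Rows with patient=P15, patient_grp=VB0 and visit=v4: systolic values are 259, 924, 648, 340, 444.
259 + 924 + 648 + 340 + 444 = 2615.

2615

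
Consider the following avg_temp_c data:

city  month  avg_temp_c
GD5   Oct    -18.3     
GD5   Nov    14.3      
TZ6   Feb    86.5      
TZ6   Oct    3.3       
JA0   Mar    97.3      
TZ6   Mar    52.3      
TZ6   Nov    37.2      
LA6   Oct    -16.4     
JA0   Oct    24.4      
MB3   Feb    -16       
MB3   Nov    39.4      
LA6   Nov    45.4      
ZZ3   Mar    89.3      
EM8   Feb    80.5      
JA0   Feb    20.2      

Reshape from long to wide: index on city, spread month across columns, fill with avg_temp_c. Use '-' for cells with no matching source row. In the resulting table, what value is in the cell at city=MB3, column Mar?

-

No long-format row has city=MB3 and month=Mar, so the cell is -.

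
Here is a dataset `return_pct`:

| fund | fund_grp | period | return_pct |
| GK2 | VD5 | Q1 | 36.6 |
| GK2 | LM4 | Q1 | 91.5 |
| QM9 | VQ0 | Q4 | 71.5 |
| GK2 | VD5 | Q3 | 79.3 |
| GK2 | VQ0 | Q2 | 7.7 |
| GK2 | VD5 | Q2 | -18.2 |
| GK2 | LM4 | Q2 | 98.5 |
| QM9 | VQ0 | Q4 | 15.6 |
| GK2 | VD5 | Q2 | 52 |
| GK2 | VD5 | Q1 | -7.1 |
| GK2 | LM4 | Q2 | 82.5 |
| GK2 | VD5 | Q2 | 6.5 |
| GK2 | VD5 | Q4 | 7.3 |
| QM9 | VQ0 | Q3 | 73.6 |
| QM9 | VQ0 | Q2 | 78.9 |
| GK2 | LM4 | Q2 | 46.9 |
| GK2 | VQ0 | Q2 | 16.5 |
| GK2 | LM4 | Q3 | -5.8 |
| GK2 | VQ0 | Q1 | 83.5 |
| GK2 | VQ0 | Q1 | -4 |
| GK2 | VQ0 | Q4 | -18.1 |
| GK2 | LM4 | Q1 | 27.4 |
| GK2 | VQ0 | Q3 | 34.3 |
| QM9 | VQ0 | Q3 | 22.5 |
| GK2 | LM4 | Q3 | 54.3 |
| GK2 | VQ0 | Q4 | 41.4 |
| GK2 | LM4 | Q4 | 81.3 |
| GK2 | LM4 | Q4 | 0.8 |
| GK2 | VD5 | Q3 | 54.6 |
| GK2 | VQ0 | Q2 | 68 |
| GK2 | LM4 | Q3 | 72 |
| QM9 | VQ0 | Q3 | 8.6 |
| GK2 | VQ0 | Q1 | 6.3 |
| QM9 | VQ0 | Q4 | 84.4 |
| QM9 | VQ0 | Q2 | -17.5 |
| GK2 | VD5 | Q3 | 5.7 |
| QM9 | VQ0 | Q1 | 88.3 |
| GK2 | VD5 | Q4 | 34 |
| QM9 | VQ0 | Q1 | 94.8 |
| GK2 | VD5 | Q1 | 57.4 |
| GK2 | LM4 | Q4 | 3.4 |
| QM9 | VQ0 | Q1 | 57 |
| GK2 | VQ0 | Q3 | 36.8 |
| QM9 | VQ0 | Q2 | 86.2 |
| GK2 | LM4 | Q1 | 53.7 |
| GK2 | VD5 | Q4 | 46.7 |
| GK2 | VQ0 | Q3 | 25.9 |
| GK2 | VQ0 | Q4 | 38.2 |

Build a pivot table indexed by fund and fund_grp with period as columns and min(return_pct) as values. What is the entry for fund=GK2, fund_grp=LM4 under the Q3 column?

-5.8

Rows with fund=GK2, fund_grp=LM4 and period=Q3: return_pct values are -5.8, 54.3, 72.
min(-5.8, 54.3, 72) = -5.8.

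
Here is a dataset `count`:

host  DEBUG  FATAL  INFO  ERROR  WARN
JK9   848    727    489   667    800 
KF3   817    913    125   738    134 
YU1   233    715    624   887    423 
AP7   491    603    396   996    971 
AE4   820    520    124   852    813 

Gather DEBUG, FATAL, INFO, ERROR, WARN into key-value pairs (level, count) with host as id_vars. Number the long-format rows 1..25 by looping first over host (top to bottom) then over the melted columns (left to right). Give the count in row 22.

520

25 rows total (5 × 5). Row 22: index ⌊(22-1)/5⌋ = 4 into host → AE4; (22-1) mod 5 = 1 into the melted columns → FATAL.
So row 22 is (AE4, FATAL, 520); count = 520.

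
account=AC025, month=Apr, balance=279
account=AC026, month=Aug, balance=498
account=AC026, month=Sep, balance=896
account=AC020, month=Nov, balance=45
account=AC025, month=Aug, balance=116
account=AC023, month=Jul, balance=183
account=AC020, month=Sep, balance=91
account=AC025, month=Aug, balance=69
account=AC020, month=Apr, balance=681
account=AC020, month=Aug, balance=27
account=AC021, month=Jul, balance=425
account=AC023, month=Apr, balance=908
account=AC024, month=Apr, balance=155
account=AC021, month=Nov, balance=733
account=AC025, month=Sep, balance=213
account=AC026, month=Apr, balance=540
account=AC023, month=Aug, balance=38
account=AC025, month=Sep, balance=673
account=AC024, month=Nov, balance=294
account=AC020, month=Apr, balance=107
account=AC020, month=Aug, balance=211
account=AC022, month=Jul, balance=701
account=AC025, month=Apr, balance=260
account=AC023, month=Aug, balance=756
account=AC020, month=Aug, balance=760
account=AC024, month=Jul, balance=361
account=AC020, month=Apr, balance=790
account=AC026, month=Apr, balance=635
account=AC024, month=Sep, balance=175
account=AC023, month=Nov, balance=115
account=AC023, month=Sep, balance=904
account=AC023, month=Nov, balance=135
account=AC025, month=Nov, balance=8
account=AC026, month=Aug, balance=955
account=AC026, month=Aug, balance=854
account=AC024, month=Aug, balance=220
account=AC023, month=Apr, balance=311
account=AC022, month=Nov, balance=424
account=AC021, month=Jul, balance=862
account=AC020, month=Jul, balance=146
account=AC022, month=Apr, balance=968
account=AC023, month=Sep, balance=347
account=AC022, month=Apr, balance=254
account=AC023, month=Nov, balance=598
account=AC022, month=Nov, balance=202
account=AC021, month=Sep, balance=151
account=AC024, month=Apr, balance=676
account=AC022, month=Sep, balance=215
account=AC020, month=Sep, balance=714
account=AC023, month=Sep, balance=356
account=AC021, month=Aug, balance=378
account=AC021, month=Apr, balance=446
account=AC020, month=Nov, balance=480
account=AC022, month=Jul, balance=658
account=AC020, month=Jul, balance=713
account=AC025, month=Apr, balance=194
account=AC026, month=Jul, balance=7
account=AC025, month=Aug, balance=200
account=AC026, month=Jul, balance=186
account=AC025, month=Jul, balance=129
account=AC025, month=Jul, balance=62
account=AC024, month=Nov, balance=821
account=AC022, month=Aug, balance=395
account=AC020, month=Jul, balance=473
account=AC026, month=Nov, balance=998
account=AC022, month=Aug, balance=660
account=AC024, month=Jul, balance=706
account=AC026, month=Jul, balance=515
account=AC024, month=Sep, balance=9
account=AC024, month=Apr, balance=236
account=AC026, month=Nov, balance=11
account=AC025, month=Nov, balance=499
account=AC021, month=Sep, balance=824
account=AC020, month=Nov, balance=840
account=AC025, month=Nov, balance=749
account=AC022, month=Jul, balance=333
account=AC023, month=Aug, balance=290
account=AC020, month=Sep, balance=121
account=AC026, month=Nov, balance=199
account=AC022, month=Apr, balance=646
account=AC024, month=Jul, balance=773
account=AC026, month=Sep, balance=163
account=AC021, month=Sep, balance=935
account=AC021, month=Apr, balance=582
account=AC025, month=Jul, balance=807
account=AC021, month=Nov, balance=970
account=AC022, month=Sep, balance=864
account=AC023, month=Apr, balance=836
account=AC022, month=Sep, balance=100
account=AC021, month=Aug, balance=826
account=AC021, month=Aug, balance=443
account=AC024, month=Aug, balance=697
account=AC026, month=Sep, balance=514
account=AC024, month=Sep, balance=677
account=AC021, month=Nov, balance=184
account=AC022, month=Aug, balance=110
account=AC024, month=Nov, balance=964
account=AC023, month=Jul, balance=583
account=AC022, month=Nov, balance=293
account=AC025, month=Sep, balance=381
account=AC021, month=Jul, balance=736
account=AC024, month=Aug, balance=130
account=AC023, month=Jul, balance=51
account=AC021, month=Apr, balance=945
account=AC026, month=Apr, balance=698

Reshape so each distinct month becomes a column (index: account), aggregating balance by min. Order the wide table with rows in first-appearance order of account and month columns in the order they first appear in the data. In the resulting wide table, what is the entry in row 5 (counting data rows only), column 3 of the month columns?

With rows in first-appearance order of account, row 5 is account=AC021. month columns in first-appearance order: Apr, Aug, Sep, Nov, Jul; column 3 is Sep.
Long rows with account=AC021, month=Sep: min(151, 824, 935) = 151.

151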